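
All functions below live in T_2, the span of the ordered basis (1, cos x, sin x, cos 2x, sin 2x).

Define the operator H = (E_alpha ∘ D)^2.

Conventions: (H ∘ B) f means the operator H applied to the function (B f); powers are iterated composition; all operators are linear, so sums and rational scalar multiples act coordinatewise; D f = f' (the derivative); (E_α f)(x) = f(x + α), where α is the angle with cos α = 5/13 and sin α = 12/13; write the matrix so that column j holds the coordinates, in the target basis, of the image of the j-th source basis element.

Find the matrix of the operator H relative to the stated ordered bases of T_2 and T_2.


image of 1: 0
image of cos x: (119/169)cos x + (120/169)sin x
image of sin x: -(120/169)cos x + (119/169)sin x
image of cos 2x: (956/28561)cos 2x - (114240/28561)sin 2x
image of sin 2x: (114240/28561)cos 2x + (956/28561)sin 2x
each image's coordinates form column j of the matrix

the matrix is [[0, 0, 0, 0, 0]; [0, 119/169, -120/169, 0, 0]; [0, 120/169, 119/169, 0, 0]; [0, 0, 0, 956/28561, 114240/28561]; [0, 0, 0, -114240/28561, 956/28561]] (rows listed top to bottom)


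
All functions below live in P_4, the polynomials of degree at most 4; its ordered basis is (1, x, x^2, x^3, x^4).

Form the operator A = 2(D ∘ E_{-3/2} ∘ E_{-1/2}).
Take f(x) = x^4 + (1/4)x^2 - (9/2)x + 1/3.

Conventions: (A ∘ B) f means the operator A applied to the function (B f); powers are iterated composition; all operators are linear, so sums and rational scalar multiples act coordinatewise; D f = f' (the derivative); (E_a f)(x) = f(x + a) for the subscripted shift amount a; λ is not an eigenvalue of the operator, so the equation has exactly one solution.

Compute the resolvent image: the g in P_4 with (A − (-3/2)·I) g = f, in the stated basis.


write g with unknown coordinates in the stated basis and equate coefficients in (A − (-3/2)·I) g = f
solving from the highest basis element down gives g = (2/3)x^4 - (32/9)x^3 + (643/18)x^2 - (5341/27)x + 43726/81
check: A g = (16/3)x^3 - (160/3)x^2 + (2630/9)x - 21854/27
so A g − (-3/2)·g = x^4 + (1/4)x^2 - (9/2)x + 1/3 = f ✓

the image equals g(x) = (2/3)x^4 - (32/9)x^3 + (643/18)x^2 - (5341/27)x + 43726/81


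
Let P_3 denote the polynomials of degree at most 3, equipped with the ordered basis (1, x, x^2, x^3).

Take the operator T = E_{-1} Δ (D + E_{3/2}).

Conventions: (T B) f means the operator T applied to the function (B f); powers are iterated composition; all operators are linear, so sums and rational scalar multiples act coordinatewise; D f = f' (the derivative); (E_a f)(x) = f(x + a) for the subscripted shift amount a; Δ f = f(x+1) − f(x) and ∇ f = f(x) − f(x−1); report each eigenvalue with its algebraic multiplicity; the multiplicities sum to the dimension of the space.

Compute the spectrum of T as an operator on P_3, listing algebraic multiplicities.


image of 1: 0
image of x: 1
image of x^2: 2x + 4
image of x^3: 3x^2 + 12x + 1/4
the matrix is upper triangular; its diagonal is (0, 0, 0, 0)
for a triangular matrix the eigenvalues are the diagonal entries, with algebraic multiplicity their repetition count

λ = 0 (multiplicity 4)


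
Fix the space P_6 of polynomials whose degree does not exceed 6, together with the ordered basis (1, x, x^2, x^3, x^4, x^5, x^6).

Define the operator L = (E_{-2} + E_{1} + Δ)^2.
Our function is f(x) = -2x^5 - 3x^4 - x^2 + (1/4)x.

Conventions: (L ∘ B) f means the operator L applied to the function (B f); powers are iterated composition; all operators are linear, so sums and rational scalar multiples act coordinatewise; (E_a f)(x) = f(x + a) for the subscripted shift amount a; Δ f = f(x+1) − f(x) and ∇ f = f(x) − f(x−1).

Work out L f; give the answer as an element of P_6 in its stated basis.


the result is g(x) = -8x^5 - 12x^4 - 480x^3 + 44x^2 - 2591x + 792

E_{-2} f = -2x^5 + 17x^4 - 56x^3 + 87x^2 - (239/4)x + 23/2
E_{1} f = -2x^5 - 13x^4 - 32x^3 - 39x^2 - (95/4)x - 23/4
Δ f = -10x^4 - 32x^3 - 38x^2 - 24x - 23/4
(E_{-2} + E_{1} + Δ) f = -4x^5 - 6x^4 - 120x^3 + 10x^2 - (215/2)x
E_{-2} (E_{-2} + E_{1} + Δ) f = -4x^5 + 34x^4 - 232x^3 + 906x^2 - (3431/2)x + 1247
E_{1} (E_{-2} + E_{1} + Δ) f = -4x^5 - 26x^4 - 184x^3 - 426x^2 - (983/2)x - 455/2
Δ (E_{-2} + E_{1} + Δ) f = -20x^4 - 64x^3 - 436x^2 - 384x - 455/2
(E_{-2} + E_{1} + Δ) (E_{-2} + E_{1} + Δ) f = -8x^5 - 12x^4 - 480x^3 + 44x^2 - 2591x + 792


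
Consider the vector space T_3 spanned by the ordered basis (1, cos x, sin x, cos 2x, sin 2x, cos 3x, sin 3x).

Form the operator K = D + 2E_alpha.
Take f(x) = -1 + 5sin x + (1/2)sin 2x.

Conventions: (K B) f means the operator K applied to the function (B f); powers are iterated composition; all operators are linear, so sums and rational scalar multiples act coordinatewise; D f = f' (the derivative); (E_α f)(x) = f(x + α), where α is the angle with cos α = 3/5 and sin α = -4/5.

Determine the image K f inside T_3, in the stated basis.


D f = 5cos x + cos 2x
E_alpha f = -1 - 4cos x + 3sin x - (12/25)cos 2x - (7/50)sin 2x
(2E_alpha) f = -2 - 8cos x + 6sin x - (24/25)cos 2x - (7/25)sin 2x
(D + 2E_alpha) f = -2 - 3cos x + 6sin x + (1/25)cos 2x - (7/25)sin 2x

g(x) = -2 - 3cos x + 6sin x + (1/25)cos 2x - (7/25)sin 2x


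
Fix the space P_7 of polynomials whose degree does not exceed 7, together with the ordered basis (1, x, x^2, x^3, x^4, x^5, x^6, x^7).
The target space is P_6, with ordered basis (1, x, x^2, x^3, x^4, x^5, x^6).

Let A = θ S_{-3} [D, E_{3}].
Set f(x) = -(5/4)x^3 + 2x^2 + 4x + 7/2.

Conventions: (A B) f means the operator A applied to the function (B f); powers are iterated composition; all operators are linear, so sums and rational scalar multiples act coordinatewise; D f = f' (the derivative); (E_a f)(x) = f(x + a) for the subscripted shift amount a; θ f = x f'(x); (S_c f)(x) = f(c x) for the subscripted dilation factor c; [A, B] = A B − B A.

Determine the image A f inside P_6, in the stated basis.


E_{3} f = -(5/4)x^3 - (37/4)x^2 - (71/4)x - 1/4
D E_{3} f = -(15/4)x^2 - (37/2)x - 71/4
D f = -(15/4)x^2 + 4x + 4
E_{3} D f = -(15/4)x^2 - (37/2)x - 71/4
[D, E_{3}] f = 0
S_{-3} [D, E_{3}] f = 0
θ S_{-3} [D, E_{3}] f = 0

the image equals g(x) = 0


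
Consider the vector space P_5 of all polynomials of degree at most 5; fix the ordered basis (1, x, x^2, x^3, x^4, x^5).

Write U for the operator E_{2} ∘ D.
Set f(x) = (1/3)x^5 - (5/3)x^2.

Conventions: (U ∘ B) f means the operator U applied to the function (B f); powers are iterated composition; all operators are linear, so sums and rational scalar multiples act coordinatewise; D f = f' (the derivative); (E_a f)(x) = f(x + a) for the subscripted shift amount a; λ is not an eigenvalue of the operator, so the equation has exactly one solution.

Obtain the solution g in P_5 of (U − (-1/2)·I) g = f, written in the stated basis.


the result is g(x) = (2/3)x^5 - (20/3)x^4 + (470/3)x^2 - 200x - 1600/3

write g with unknown coordinates in the stated basis and equate coefficients in (U − (-1/2)·I) g = f
solving from the highest basis element down gives g = (2/3)x^5 - (20/3)x^4 + (470/3)x^2 - 200x - 1600/3
check: U g = (10/3)x^4 - 80x^2 + 100x + 800/3
so U g − (-1/2)·g = (1/3)x^5 - (5/3)x^2 = f ✓


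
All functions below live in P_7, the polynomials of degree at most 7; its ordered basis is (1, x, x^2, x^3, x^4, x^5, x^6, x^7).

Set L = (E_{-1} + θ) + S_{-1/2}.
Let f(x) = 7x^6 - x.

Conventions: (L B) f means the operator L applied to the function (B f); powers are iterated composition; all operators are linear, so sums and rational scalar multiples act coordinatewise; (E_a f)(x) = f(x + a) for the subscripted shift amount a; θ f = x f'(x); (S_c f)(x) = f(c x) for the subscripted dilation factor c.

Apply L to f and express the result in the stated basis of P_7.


E_{-1} f = 7x^6 - 42x^5 + 105x^4 - 140x^3 + 105x^2 - 43x + 8
θ f = 42x^6 - x
(E_{-1} + θ) f = 49x^6 - 42x^5 + 105x^4 - 140x^3 + 105x^2 - 44x + 8
S_{-1/2} f = (7/64)x^6 + (1/2)x
((E_{-1} + θ) + S_{-1/2}) f = (3143/64)x^6 - 42x^5 + 105x^4 - 140x^3 + 105x^2 - (87/2)x + 8

the result is g(x) = (3143/64)x^6 - 42x^5 + 105x^4 - 140x^3 + 105x^2 - (87/2)x + 8


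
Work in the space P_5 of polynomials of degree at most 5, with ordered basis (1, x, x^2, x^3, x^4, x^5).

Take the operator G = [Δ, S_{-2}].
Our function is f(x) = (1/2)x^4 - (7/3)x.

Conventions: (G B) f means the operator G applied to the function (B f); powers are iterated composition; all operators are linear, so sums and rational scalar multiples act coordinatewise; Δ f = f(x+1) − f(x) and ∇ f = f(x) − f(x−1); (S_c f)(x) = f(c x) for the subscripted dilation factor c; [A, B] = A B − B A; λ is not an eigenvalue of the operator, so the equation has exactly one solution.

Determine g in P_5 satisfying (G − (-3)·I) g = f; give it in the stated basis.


write g with unknown coordinates in the stated basis and equate coefficients in (G − (-3)·I) g = f
solving from the highest basis element down gives g = (1/6)x^4 - (16/3)x^3 - 68x^2 + (2117/9)x + 5155/18
check: G g = 16x^3 + 204x^2 - 708x - 5155/6
so G g − (-3)·g = (1/2)x^4 - (7/3)x = f ✓

the result is g(x) = (1/6)x^4 - (16/3)x^3 - 68x^2 + (2117/9)x + 5155/18


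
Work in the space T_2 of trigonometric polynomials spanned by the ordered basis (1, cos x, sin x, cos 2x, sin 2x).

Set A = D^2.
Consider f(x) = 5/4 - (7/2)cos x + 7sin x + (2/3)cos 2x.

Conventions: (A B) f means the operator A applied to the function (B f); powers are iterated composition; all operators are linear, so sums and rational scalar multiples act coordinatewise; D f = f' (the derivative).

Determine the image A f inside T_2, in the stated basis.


D f = 7cos x + (7/2)sin x - (4/3)sin 2x
D D f = (7/2)cos x - 7sin x - (8/3)cos 2x

the result is g(x) = (7/2)cos x - 7sin x - (8/3)cos 2x


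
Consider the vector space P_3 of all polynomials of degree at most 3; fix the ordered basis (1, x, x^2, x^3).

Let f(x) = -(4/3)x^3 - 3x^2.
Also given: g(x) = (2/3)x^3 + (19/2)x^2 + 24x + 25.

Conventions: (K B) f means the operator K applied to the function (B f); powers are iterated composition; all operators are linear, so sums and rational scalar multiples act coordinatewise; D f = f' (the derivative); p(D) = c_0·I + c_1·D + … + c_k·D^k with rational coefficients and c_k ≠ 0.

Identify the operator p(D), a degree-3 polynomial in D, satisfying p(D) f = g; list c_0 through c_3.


p(D) = -(1/2)·I − 2·D − (3/2)·D^2 − 2·D^3, i.e. c_0 = -1/2, c_1 = -2, c_2 = -3/2, c_3 = -2

D^0 f = -(4/3)x^3 - 3x^2
D^1 f = -4x^2 - 6x
D^2 f = -8x - 6
D^3 f = -8
matching coefficients of g against c_0 f + c_1 Df + … from the top degree down determines the c_i
solution: c_0 = -1/2, c_1 = -2, c_2 = -3/2, c_3 = -2


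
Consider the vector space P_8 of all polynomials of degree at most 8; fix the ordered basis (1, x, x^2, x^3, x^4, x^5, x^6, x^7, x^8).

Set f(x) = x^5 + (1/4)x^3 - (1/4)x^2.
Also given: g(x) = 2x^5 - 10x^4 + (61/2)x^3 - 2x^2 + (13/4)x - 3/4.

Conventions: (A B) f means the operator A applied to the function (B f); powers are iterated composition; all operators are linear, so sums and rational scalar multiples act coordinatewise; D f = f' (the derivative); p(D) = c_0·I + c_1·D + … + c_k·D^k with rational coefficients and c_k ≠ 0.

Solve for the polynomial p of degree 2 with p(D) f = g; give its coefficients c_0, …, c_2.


D^0 f = x^5 + (1/4)x^3 - (1/4)x^2
D^1 f = 5x^4 + (3/4)x^2 - (1/2)x
D^2 f = 20x^3 + (3/2)x - 1/2
matching coefficients of g against c_0 f + c_1 Df + … from the top degree down determines the c_i
solution: c_0 = 2, c_1 = -2, c_2 = 3/2

c_0 = 2, c_1 = -2, c_2 = 3/2


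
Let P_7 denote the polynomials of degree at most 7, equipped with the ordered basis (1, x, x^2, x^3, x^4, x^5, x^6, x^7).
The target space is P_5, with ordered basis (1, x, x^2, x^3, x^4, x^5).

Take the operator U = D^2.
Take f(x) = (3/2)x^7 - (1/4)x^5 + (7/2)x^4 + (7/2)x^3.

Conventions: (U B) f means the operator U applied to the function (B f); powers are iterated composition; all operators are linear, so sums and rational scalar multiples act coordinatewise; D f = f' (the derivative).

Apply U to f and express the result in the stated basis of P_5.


D f = (21/2)x^6 - (5/4)x^4 + 14x^3 + (21/2)x^2
D D f = 63x^5 - 5x^3 + 42x^2 + 21x

the result is g(x) = 63x^5 - 5x^3 + 42x^2 + 21x


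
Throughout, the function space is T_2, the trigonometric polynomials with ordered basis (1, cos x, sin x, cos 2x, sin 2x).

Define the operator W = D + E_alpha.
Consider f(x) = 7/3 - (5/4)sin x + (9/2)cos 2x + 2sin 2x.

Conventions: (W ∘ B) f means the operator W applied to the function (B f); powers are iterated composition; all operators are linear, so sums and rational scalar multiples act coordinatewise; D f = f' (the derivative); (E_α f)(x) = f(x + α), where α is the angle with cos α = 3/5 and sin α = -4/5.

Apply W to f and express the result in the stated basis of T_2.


g(x) = 7/3 - (1/4)cos x - (3/4)sin x + (41/50)cos 2x - (131/25)sin 2x

D f = -(5/4)cos x + 4cos 2x - 9sin 2x
E_alpha f = 7/3 + cos x - (3/4)sin x - (159/50)cos 2x + (94/25)sin 2x
(D + E_alpha) f = 7/3 - (1/4)cos x - (3/4)sin x + (41/50)cos 2x - (131/25)sin 2x


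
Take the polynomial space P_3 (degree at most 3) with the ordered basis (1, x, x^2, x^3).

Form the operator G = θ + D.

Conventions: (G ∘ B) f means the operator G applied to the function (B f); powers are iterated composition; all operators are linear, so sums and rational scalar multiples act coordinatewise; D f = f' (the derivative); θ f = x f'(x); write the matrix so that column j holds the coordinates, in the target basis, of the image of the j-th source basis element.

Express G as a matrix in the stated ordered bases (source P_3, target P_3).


the matrix is [[0, 1, 0, 0]; [0, 1, 2, 0]; [0, 0, 2, 3]; [0, 0, 0, 3]] (rows listed top to bottom)

image of 1: 0
image of x: x + 1
image of x^2: 2x^2 + 2x
image of x^3: 3x^3 + 3x^2
each image's coordinates form column j of the matrix


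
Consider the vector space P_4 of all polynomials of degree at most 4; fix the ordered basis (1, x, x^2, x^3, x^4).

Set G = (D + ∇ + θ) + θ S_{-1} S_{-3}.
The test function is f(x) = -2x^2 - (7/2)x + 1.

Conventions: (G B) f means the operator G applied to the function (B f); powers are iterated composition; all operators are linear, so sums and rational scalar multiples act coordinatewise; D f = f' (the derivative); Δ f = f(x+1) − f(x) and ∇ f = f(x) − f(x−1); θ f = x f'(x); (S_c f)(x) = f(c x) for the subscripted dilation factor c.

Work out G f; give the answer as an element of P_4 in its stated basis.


the result is g(x) = -40x^2 - 22x - 5

D f = -4x - 7/2
∇ f = -4x - 3/2
θ f = -4x^2 - (7/2)x
(D + ∇ + θ) f = -4x^2 - (23/2)x - 5
S_{-3} f = -18x^2 + (21/2)x + 1
S_{-1} S_{-3} f = -18x^2 - (21/2)x + 1
θ S_{-1} S_{-3} f = -36x^2 - (21/2)x
((D + ∇ + θ) + θ S_{-1} S_{-3}) f = -40x^2 - 22x - 5


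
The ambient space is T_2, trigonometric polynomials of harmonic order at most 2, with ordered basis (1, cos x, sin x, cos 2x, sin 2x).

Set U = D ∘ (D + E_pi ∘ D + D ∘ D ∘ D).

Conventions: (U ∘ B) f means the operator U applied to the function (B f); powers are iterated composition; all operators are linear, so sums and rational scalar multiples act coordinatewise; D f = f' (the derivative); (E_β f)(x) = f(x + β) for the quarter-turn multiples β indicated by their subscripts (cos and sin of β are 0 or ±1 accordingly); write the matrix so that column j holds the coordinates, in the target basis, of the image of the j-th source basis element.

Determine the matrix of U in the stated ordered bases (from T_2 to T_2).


the matrix is [[0, 0, 0, 0, 0]; [0, 1, 0, 0, 0]; [0, 0, 1, 0, 0]; [0, 0, 0, 8, 0]; [0, 0, 0, 0, 8]] (rows listed top to bottom)

image of 1: 0
image of cos x: cos x
image of sin x: sin x
image of cos 2x: 8cos 2x
image of sin 2x: 8sin 2x
each image's coordinates form column j of the matrix


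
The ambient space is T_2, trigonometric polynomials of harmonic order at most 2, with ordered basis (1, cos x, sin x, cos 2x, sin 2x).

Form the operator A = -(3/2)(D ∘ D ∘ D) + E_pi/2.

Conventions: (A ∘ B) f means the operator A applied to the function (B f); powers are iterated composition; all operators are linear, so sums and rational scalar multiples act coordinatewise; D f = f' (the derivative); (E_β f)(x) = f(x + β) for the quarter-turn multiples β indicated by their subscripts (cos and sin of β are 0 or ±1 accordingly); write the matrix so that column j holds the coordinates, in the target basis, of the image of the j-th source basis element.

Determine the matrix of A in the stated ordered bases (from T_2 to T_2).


the matrix is [[1, 0, 0, 0, 0]; [0, 0, 5/2, 0, 0]; [0, -5/2, 0, 0, 0]; [0, 0, 0, -1, 12]; [0, 0, 0, -12, -1]] (rows listed top to bottom)

image of 1: 1
image of cos x: -(5/2)sin x
image of sin x: (5/2)cos x
image of cos 2x: -cos 2x - 12sin 2x
image of sin 2x: 12cos 2x - sin 2x
each image's coordinates form column j of the matrix


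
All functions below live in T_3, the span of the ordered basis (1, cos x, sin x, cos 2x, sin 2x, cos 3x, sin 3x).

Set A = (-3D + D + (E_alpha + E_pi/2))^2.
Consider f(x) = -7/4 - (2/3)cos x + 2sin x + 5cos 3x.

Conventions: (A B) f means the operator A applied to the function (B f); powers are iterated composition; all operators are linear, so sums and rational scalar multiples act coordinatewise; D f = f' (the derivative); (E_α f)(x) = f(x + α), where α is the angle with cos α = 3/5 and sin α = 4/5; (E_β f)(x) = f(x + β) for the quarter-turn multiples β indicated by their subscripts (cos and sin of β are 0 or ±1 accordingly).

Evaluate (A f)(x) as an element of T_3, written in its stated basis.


D f = 2cos x + (2/3)sin x - 15sin 3x
(-3D) f = -6cos x - 2sin x + 45sin 3x
D f = 2cos x + (2/3)sin x - 15sin 3x
E_alpha f = -7/4 + (6/5)cos x + (26/15)sin x - (117/25)cos 3x - (44/25)sin 3x
E_pi/2 f = -7/4 + 2cos x + (2/3)sin x + 5sin 3x
(E_alpha + E_pi/2) f = -7/2 + (16/5)cos x + (12/5)sin x - (117/25)cos 3x + (81/25)sin 3x
(-3D + D + (E_alpha + E_pi/2)) f = -7/2 - (4/5)cos x + (16/15)sin x - (117/25)cos 3x + (831/25)sin 3x
D (-3D + D + (E_alpha + E_pi/2)) f = (16/15)cos x + (4/5)sin x + (2493/25)cos 3x + (351/25)sin 3x
(-3D) (-3D + D + (E_alpha + E_pi/2)) f = -(16/5)cos x - (12/5)sin x - (7479/25)cos 3x - (1053/25)sin 3x
D (-3D + D + (E_alpha + E_pi/2)) f = (16/15)cos x + (4/5)sin x + (2493/25)cos 3x + (351/25)sin 3x
E_alpha (-3D + D + (E_alpha + E_pi/2)) f = -7/2 + (28/75)cos x + (32/25)sin x + (50253/3125)cos 3x - (92079/3125)sin 3x
E_pi/2 (-3D + D + (E_alpha + E_pi/2)) f = -7/2 + (16/15)cos x + (4/5)sin x - (831/25)cos 3x - (117/25)sin 3x
(E_alpha + E_pi/2) (-3D + D + (E_alpha + E_pi/2)) f = -7 + (36/25)cos x + (52/25)sin x - (53622/3125)cos 3x - (106704/3125)sin 3x
(-3D + D + (E_alpha + E_pi/2)) (-3D + D + (E_alpha + E_pi/2)) f = -7 - (52/75)cos x + (12/25)sin x - (676872/3125)cos 3x - (194454/3125)sin 3x

the result is g(x) = -7 - (52/75)cos x + (12/25)sin x - (676872/3125)cos 3x - (194454/3125)sin 3x


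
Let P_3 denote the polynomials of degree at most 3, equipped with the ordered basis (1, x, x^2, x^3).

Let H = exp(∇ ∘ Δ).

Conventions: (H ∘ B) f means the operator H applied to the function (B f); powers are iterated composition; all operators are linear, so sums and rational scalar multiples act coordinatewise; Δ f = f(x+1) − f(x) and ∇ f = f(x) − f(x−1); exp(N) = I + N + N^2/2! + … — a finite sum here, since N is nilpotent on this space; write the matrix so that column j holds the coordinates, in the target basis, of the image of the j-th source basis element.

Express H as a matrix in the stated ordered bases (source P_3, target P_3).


the matrix is [[1, 0, 2, 0]; [0, 1, 0, 6]; [0, 0, 1, 0]; [0, 0, 0, 1]] (rows listed top to bottom)

image of 1: 1
image of x: x
image of x^2: x^2 + 2
image of x^3: x^3 + 6x
each image's coordinates form column j of the matrix


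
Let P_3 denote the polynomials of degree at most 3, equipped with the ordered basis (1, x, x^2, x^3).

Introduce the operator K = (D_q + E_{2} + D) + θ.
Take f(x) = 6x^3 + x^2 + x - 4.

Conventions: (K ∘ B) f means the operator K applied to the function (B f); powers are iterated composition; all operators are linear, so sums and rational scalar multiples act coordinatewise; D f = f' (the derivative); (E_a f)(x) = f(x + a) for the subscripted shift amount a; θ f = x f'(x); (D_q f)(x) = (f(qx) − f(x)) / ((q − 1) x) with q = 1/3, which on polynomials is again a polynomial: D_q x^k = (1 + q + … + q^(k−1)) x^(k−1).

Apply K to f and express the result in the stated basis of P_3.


D_q f = (26/3)x^2 + (4/3)x + 1
E_{2} f = 6x^3 + 37x^2 + 77x + 50
D f = 18x^2 + 2x + 1
(D_q + E_{2} + D) f = 6x^3 + (191/3)x^2 + (241/3)x + 52
θ f = 18x^3 + 2x^2 + x
((D_q + E_{2} + D) + θ) f = 24x^3 + (197/3)x^2 + (244/3)x + 52

the result is g(x) = 24x^3 + (197/3)x^2 + (244/3)x + 52


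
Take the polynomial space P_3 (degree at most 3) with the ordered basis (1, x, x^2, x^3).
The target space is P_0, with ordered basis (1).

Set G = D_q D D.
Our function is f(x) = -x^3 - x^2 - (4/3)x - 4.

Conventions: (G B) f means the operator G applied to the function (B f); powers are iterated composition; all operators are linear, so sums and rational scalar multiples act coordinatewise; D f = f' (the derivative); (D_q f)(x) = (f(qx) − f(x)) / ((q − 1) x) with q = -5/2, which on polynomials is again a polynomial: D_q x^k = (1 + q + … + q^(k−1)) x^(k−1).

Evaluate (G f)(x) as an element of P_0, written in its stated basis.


the result is g(x) = -6

D f = -3x^2 - 2x - 4/3
D D f = -6x - 2
D_q D D f = -6


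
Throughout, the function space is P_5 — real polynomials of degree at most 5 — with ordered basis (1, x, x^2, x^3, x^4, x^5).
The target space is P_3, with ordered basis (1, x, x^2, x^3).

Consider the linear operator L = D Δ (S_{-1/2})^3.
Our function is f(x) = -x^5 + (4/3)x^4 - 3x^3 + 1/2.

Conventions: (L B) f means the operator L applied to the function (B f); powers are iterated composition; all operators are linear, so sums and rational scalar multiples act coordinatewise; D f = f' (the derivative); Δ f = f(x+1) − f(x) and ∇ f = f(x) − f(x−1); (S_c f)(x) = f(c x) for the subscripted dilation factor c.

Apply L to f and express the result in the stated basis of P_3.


g(x) = (5/8192)x^3 + (79/16384)x^2 + (325/8192)x + 1871/98304

S_{-1/2} f = (1/32)x^5 + (1/12)x^4 + (3/8)x^3 + 1/2
S_{-1/2} S_{-1/2} f = -(1/1024)x^5 + (1/192)x^4 - (3/64)x^3 + 1/2
S_{-1/2} S_{-1/2} S_{-1/2} f = (1/32768)x^5 + (1/3072)x^4 + (3/512)x^3 + 1/2
Δ (S_{-1/2})^3 f = (5/32768)x^4 + (79/49152)x^3 + (325/16384)x^2 + (1871/98304)x + 611/98304
D Δ (S_{-1/2})^3 f = (5/8192)x^3 + (79/16384)x^2 + (325/8192)x + 1871/98304


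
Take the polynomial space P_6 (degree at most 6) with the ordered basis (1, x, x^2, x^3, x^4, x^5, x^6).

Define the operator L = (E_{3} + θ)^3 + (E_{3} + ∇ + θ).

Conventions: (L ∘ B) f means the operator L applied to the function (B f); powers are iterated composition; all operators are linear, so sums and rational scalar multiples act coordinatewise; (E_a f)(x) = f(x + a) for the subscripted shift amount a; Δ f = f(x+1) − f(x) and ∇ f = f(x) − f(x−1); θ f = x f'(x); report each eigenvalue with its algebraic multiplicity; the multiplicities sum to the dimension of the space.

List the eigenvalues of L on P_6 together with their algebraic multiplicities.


λ = 2 (multiplicity 1), λ = 10 (multiplicity 1), λ = 30 (multiplicity 1), λ = 68 (multiplicity 1), λ = 130 (multiplicity 1), λ = 222 (multiplicity 1), λ = 350 (multiplicity 1)

image of 1: 2
image of x: 10x + 25
image of x^2: 30x^2 + 122x + 233
image of x^3: 68x^3 + 345x^2 + 1266x + 1972
image of x^4: 130x^4 + 748x^3 + 3990x^2 + 11776x + 15713
image of x^5: 222x^5 + 1385x^4 + 9620x^3 + 40780x^2 + 104080x + 123688
image of x^6: 350x^6 + 2310x^5 + 19695x^4 + 107480x^3 + 396075x^2 + 908340x + 978317
the matrix is upper triangular; its diagonal is (2, 10, 30, 68, 130, 222, 350)
for a triangular matrix the eigenvalues are the diagonal entries, with algebraic multiplicity their repetition count


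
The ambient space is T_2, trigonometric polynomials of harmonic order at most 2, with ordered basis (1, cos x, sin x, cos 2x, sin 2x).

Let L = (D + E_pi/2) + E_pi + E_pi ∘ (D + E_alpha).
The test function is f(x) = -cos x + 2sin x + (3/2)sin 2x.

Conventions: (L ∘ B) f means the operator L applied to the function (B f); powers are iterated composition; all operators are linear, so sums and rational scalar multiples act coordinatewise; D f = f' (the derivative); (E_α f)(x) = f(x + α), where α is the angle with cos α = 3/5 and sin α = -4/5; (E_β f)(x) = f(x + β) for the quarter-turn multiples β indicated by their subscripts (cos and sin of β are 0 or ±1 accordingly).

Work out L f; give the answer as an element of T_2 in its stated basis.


D f = 2cos x + sin x + 3cos 2x
E_pi/2 f = 2cos x + sin x - (3/2)sin 2x
(D + E_pi/2) f = 4cos x + 2sin x + 3cos 2x - (3/2)sin 2x
E_pi f = cos x - 2sin x + (3/2)sin 2x
D f = 2cos x + sin x + 3cos 2x
E_alpha f = -(11/5)cos x + (2/5)sin x - (36/25)cos 2x - (21/50)sin 2x
(D + E_alpha) f = -(1/5)cos x + (7/5)sin x + (39/25)cos 2x - (21/50)sin 2x
E_pi (D + E_alpha) f = (1/5)cos x - (7/5)sin x + (39/25)cos 2x - (21/50)sin 2x
((D + E_pi/2) + E_pi + E_pi ∘ (D + E_alpha)) f = (26/5)cos x - (7/5)sin x + (114/25)cos 2x - (21/50)sin 2x

g(x) = (26/5)cos x - (7/5)sin x + (114/25)cos 2x - (21/50)sin 2x


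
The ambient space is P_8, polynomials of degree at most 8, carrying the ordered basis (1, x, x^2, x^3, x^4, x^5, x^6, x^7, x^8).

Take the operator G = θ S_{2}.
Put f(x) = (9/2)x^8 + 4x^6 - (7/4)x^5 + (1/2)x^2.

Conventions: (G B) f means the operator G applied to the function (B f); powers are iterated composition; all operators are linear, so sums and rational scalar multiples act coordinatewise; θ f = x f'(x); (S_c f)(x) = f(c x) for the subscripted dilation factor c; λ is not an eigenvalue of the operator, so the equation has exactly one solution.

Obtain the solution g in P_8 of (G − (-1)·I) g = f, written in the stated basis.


write g with unknown coordinates in the stated basis and equate coefficients in (G − (-1)·I) g = f
solving from the highest basis element down gives g = (3/1366)x^8 + (4/385)x^6 - (1/92)x^5 + (1/18)x^2
check: G g = (3072/683)x^8 + (1536/385)x^6 - (40/23)x^5 + (4/9)x^2
so G g − (-1)·g = (9/2)x^8 + 4x^6 - (7/4)x^5 + (1/2)x^2 = f ✓

the result is g(x) = (3/1366)x^8 + (4/385)x^6 - (1/92)x^5 + (1/18)x^2


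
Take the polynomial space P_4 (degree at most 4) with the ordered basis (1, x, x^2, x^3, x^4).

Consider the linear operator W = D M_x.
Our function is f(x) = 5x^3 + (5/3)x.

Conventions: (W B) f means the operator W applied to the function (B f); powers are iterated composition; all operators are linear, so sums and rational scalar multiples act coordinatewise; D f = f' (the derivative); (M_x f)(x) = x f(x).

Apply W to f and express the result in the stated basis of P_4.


M_x f = 5x^4 + (5/3)x^2
D M_x f = 20x^3 + (10/3)x

the result is g(x) = 20x^3 + (10/3)x


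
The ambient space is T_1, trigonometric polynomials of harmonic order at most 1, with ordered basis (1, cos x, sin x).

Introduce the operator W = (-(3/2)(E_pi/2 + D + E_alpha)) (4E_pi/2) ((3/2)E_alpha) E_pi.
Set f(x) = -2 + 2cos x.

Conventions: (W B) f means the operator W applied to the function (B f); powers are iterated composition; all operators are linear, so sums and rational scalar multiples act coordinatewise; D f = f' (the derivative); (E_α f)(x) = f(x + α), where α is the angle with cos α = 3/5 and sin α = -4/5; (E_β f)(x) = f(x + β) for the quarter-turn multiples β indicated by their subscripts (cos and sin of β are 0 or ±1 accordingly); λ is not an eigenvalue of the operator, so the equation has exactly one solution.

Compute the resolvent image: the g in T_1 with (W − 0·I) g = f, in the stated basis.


write g with unknown coordinates in the stated basis and equate coefficients in (W − 0·I) g = f
solving from the highest basis element down gives g = 1/9 - (4/135)cos x + (22/135)sin x
check: W g = -2 + 2cos x
so W g − 0·g = -2 + 2cos x = f ✓

the result is g(x) = 1/9 - (4/135)cos x + (22/135)sin x


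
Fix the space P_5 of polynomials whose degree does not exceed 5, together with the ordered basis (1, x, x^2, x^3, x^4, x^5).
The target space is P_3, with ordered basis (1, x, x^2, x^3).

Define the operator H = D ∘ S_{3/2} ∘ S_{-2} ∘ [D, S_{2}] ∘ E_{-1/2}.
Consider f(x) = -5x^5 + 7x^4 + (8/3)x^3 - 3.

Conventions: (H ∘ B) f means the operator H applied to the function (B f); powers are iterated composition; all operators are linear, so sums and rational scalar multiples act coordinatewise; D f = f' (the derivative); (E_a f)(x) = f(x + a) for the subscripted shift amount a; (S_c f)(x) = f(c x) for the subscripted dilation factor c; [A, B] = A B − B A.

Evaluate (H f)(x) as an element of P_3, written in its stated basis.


E_{-1/2} f = -5x^5 + (39/2)x^4 - (143/6)x^3 + (51/4)x^2 - (49/16)x - 263/96
S_{2} E_{-1/2} f = -160x^5 + 312x^4 - (572/3)x^3 + 51x^2 - (49/8)x - 263/96
D S_{2} E_{-1/2} f = -800x^4 + 1248x^3 - 572x^2 + 102x - 49/8
D E_{-1/2} f = -25x^4 + 78x^3 - (143/2)x^2 + (51/2)x - 49/16
S_{2} D E_{-1/2} f = -400x^4 + 624x^3 - 286x^2 + 51x - 49/16
[D, S_{2}] E_{-1/2} f = -400x^4 + 624x^3 - 286x^2 + 51x - 49/16
S_{-2} [D, S_{2}] E_{-1/2} f = -6400x^4 - 4992x^3 - 1144x^2 - 102x - 49/16
S_{3/2} S_{-2} [D, S_{2}] E_{-1/2} f = -32400x^4 - 16848x^3 - 2574x^2 - 153x - 49/16
D S_{3/2} S_{-2} [D, S_{2}] E_{-1/2} f = -129600x^3 - 50544x^2 - 5148x - 153

the image equals g(x) = -129600x^3 - 50544x^2 - 5148x - 153


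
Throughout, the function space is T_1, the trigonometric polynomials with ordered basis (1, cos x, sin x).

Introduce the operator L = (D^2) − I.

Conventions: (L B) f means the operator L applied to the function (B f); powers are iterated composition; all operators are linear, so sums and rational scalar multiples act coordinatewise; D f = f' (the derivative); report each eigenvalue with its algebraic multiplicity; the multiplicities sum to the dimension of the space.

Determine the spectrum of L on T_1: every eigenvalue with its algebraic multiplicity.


image of 1: -1
image of cos x: -2cos x
image of sin x: -2sin x
the matrix is diagonal; its diagonal is (-1, -2, -2)
for a triangular matrix the eigenvalues are the diagonal entries, with algebraic multiplicity their repetition count

λ = -2 (multiplicity 2), λ = -1 (multiplicity 1)


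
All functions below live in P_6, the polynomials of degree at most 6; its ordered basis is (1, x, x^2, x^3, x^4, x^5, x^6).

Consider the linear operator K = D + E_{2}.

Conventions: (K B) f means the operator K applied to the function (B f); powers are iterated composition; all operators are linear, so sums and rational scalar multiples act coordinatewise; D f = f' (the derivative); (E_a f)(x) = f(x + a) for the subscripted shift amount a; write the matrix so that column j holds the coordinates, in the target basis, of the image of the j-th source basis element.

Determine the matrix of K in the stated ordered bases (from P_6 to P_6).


image of 1: 1
image of x: x + 3
image of x^2: x^2 + 6x + 4
image of x^3: x^3 + 9x^2 + 12x + 8
image of x^4: x^4 + 12x^3 + 24x^2 + 32x + 16
image of x^5: x^5 + 15x^4 + 40x^3 + 80x^2 + 80x + 32
image of x^6: x^6 + 18x^5 + 60x^4 + 160x^3 + 240x^2 + 192x + 64
each image's coordinates form column j of the matrix

the matrix is [[1, 3, 4, 8, 16, 32, 64]; [0, 1, 6, 12, 32, 80, 192]; [0, 0, 1, 9, 24, 80, 240]; [0, 0, 0, 1, 12, 40, 160]; [0, 0, 0, 0, 1, 15, 60]; [0, 0, 0, 0, 0, 1, 18]; [0, 0, 0, 0, 0, 0, 1]] (rows listed top to bottom)


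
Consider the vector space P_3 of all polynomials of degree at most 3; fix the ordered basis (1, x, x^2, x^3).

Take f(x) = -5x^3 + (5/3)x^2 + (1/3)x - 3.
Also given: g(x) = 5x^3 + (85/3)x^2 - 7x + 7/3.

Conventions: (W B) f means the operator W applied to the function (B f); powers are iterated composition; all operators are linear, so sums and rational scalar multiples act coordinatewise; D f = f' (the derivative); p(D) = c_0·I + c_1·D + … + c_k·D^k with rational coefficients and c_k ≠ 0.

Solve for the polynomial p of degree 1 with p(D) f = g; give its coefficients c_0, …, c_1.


D^0 f = -5x^3 + (5/3)x^2 + (1/3)x - 3
D^1 f = -15x^2 + (10/3)x + 1/3
matching coefficients of g against c_0 f + c_1 Df + … from the top degree down determines the c_i
solution: c_0 = -1, c_1 = -2

c_0 = -1, c_1 = -2


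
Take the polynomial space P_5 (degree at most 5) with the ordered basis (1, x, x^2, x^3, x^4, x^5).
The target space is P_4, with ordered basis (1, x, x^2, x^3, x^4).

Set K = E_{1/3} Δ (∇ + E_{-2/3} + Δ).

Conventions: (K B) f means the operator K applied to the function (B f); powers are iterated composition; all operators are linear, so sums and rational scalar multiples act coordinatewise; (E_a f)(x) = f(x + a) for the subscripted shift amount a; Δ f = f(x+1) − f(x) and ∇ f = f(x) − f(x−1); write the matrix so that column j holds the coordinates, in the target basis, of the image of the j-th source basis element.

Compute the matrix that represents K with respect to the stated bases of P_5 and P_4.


the matrix is [[0, 1, 13/3, 31/3, 725/27, 5261/81]; [0, 0, 2, 13, 124/3, 3625/27]; [0, 0, 0, 3, 26, 310/3]; [0, 0, 0, 0, 4, 130/3]; [0, 0, 0, 0, 0, 5]] (rows listed top to bottom)

image of 1: 0
image of x: 1
image of x^2: 2x + 13/3
image of x^3: 3x^2 + 13x + 31/3
image of x^4: 4x^3 + 26x^2 + (124/3)x + 725/27
image of x^5: 5x^4 + (130/3)x^3 + (310/3)x^2 + (3625/27)x + 5261/81
each image's coordinates form column j of the matrix


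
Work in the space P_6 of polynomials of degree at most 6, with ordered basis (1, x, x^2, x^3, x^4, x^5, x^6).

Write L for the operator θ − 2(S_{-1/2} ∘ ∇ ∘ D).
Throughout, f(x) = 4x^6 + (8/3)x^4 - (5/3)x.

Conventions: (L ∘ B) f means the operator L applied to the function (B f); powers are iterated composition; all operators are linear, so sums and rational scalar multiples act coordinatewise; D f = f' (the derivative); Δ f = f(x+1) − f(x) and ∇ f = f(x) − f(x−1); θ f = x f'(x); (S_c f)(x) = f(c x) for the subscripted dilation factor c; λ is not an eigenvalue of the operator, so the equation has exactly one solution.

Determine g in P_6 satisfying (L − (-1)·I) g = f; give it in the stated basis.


g(x) = (4/7)x^6 + (101/105)x^4 + (15/7)x^3 + (802/105)x^2 + (1487/210)x + 3386/105

write g with unknown coordinates in the stated basis and equate coefficients in (L − (-1)·I) g = f
solving from the highest basis element down gives g = (4/7)x^6 + (101/105)x^4 + (15/7)x^3 + (802/105)x^2 + (1487/210)x + 3386/105
check: L g = (24/7)x^6 + (179/105)x^4 - (15/7)x^3 - (802/105)x^2 - (1837/210)x - 3386/105
so L g − (-1)·g = 4x^6 + (8/3)x^4 - (5/3)x = f ✓


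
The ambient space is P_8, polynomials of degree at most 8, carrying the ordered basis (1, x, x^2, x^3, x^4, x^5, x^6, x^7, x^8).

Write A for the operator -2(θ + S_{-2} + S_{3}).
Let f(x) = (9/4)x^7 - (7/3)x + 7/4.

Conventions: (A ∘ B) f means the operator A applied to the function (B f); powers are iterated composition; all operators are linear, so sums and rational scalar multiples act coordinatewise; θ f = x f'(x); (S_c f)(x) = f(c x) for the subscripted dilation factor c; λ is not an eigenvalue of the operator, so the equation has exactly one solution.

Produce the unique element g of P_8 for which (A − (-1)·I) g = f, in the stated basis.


write g with unknown coordinates in the stated basis and equate coefficients in (A − (-1)·I) g = f
solving from the highest basis element down gives g = -(1/1836)x^7 + (7/9)x - 7/12
check: A g = (1033/459)x^7 - (28/9)x + 7/3
so A g − (-1)·g = (9/4)x^7 - (7/3)x + 7/4 = f ✓

the image equals g(x) = -(1/1836)x^7 + (7/9)x - 7/12


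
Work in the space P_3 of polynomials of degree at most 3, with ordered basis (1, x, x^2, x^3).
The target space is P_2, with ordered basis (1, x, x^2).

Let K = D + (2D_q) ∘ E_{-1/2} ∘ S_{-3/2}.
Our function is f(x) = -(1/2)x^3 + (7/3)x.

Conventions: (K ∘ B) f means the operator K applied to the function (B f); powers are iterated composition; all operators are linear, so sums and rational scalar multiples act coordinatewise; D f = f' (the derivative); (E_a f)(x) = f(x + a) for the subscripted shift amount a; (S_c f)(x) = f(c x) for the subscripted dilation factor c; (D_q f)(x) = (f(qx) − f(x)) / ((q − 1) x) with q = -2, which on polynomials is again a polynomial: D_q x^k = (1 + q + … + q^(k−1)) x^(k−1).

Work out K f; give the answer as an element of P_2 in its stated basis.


the image equals g(x) = (69/8)x^2 + (81/16)x - 205/96

D f = -(3/2)x^2 + 7/3
S_{-3/2} f = (27/16)x^3 - (7/2)x
E_{-1/2} S_{-3/2} f = (27/16)x^3 - (81/32)x^2 - (143/64)x + 197/128
D_q E_{-1/2} S_{-3/2} f = (81/16)x^2 + (81/32)x - 143/64
(2D_q) E_{-1/2} S_{-3/2} f = (81/8)x^2 + (81/16)x - 143/32
(D + (2D_q) ∘ E_{-1/2} ∘ S_{-3/2}) f = (69/8)x^2 + (81/16)x - 205/96


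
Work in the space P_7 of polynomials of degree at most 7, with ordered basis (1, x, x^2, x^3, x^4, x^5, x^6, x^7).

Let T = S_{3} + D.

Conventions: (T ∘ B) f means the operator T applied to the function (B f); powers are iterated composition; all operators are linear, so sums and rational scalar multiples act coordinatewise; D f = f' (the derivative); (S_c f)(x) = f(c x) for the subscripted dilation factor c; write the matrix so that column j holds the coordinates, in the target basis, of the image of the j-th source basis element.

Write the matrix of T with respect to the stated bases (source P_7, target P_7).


image of 1: 1
image of x: 3x + 1
image of x^2: 9x^2 + 2x
image of x^3: 27x^3 + 3x^2
image of x^4: 81x^4 + 4x^3
image of x^5: 243x^5 + 5x^4
image of x^6: 729x^6 + 6x^5
image of x^7: 2187x^7 + 7x^6
each image's coordinates form column j of the matrix

the matrix is [[1, 1, 0, 0, 0, 0, 0, 0]; [0, 3, 2, 0, 0, 0, 0, 0]; [0, 0, 9, 3, 0, 0, 0, 0]; [0, 0, 0, 27, 4, 0, 0, 0]; [0, 0, 0, 0, 81, 5, 0, 0]; [0, 0, 0, 0, 0, 243, 6, 0]; [0, 0, 0, 0, 0, 0, 729, 7]; [0, 0, 0, 0, 0, 0, 0, 2187]] (rows listed top to bottom)


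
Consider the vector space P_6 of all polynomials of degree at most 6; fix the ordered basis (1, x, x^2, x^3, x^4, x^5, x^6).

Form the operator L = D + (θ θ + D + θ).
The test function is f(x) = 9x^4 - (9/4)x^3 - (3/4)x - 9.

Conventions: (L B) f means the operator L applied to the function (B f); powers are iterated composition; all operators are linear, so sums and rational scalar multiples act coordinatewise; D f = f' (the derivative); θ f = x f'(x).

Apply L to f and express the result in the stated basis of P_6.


the image equals g(x) = 180x^4 + 45x^3 - (27/2)x^2 - (3/2)x - 3/2

D f = 36x^3 - (27/4)x^2 - 3/4
θ f = 36x^4 - (27/4)x^3 - (3/4)x
θ θ f = 144x^4 - (81/4)x^3 - (3/4)x
D f = 36x^3 - (27/4)x^2 - 3/4
θ f = 36x^4 - (27/4)x^3 - (3/4)x
(θ θ + D + θ) f = 180x^4 + 9x^3 - (27/4)x^2 - (3/2)x - 3/4
(D + (θ θ + D + θ)) f = 180x^4 + 45x^3 - (27/2)x^2 - (3/2)x - 3/2


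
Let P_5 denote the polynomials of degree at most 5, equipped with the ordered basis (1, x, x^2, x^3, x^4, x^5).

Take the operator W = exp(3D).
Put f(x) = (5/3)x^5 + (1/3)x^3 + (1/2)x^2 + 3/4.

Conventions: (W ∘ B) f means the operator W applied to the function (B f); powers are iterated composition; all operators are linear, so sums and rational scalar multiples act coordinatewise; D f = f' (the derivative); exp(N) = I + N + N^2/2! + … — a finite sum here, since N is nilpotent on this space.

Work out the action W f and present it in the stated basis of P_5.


the image equals g(x) = (5/3)x^5 + 25x^4 + (451/3)x^3 + (907/2)x^2 + 687x + 1677/4

order-1 term: 25x^4 + 3x^2 + 3x
order-2 term: 150x^3 + 9x + 9/2
order-3 term: 450x^2 + 9
order-4 term: 675x
order-5 term: 405
the series for exp(3D) f terminates at order 5
exp(3D) f = (5/3)x^5 + 25x^4 + (451/3)x^3 + (907/2)x^2 + 687x + 1677/4


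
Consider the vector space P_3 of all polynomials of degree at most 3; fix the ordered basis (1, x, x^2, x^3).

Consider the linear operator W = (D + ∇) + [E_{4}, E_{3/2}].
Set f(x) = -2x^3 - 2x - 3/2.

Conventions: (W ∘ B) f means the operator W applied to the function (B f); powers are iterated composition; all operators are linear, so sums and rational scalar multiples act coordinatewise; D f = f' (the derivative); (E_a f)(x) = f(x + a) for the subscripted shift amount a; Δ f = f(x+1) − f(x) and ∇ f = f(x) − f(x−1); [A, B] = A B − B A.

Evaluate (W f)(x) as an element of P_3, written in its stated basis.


the result is g(x) = -12x^2 + 6x - 6

D f = -6x^2 - 2
∇ f = -6x^2 + 6x - 4
(D + ∇) f = -12x^2 + 6x - 6
E_{3/2} f = -2x^3 - 9x^2 - (31/2)x - 45/4
E_{4} E_{3/2} f = -2x^3 - 33x^2 - (367/2)x - 1381/4
E_{4} f = -2x^3 - 24x^2 - 98x - 275/2
E_{3/2} E_{4} f = -2x^3 - 33x^2 - (367/2)x - 1381/4
[E_{4}, E_{3/2}] f = 0
((D + ∇) + [E_{4}, E_{3/2}]) f = -12x^2 + 6x - 6
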